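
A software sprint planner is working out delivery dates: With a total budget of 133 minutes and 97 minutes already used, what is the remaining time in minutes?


Total budget: 133 minutes
Time used: 97 minutes
Remaining: 133 - 97 = 36 minutes
Percent used: 72.9%
Percent remaining: 27.1%

36


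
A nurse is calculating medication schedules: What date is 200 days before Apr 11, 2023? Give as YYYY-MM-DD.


Start: 2023-04-11
Subtracting 200 days
Days already passed in April: 11
After going back through April: 189 more days to subtract
March 2023: 31 days, 158 remaining
February 2023: 28 days, 130 remaining
January 2023: 31 days, 99 remaining
December 2022: 31 days, 68 remaining
Result: 2022-09-23

2022-09-23


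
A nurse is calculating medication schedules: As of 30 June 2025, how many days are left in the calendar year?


Start: June 30, 2025
End: December 31, 2025
Days left in June: 0
July: 31
August: 31
September: 30
October: 31
... plus remaining months
Sum of remaining months: 184
Total: 0 + 184 = 184

184


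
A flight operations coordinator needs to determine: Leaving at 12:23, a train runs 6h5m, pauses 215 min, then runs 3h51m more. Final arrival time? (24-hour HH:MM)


Depart: 12:23
Leg 1: +365 min -> 18:28
Layover: +215 min -> 22:03
Leg 2: +231 min -> 01:54
Total travel: 811 minutes = 13h 31m
Arrival: 01:54

01:54


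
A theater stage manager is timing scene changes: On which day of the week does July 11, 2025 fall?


Date: 2025-07-11
January 1, 2025 is a Wednesday
Day of year: 192
Offset from Jan 1: 191 days
191 mod 7 = 2
Result: Friday

Friday


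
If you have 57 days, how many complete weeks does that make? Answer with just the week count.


Total days: 57
Days per week: 7
Division: 57 / 7 = 8 remainder 1
Complete weeks: 8
Remaining days: 1

8


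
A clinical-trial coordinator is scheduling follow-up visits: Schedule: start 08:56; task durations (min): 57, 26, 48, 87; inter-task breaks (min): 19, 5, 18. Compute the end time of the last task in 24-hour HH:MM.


Start: 08:56 = 536 min from midnight
  after task 1 (57 min): 09:53
  after break (19 min): 10:12
  after task 2 (26 min): 10:38
  after break (5 min): 10:43
  after task 3 (48 min): 11:31
  after break (18 min): 11:49
  after task 4 (87 min): 13:16
Total elapsed: 260 minutes
End time: 13:16

13:16


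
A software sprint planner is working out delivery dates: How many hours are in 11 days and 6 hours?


Days: 11
Extra hours: 6
Hours per day: 24
Days to hours: 11 x 24 = 264
Total: 264 + 6 = 270

270


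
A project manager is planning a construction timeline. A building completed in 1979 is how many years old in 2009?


Birth year: 1979
Current year: 2009
Age = current year - birth year
Age = 2009 - 1979 = 30

30


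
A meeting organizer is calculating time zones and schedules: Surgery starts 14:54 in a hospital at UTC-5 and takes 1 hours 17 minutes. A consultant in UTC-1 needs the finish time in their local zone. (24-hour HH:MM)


Start: 14:54 in UTC-5
Step 1 - add duration:
  minutes: 54 + 17 = 71 (carry 1h)
  hours: 14 + 1 + 1 = 16
  end in UTC-5: 16:11
Step 2 - convert UTC-5 -> UTC-1:
  offset difference: -1 - (-5) = 4 hours
  16 + (4) = 20 -> mod 24 = 20
Result: 20:11 in UTC-1

20:11


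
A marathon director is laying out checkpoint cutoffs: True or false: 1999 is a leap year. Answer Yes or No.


Year: 1999
Divisible by 4? 1999 / 4 = 499.75 -> No
Not divisible by 4, so NOT a leap year

No


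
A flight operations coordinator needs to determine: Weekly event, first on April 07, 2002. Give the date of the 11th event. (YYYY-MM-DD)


First occurrence: 2002-04-07 (occurrence 1)
Each occurrence is 7 days after the previous.
Occurrence 11 is 10 weeks after the first.
10 weeks = 70 days
2002-04-07 + 70 days = 2002-06-16

2002-06-16


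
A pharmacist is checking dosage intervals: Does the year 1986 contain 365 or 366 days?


Year: 1986
Check leap year rules:
Divisible by 4? No
1986 is not a leap year
Days: 365

365


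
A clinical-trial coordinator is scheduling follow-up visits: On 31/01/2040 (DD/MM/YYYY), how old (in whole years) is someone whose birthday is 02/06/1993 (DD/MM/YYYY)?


Birth: 1993-06-02
Reference: 2040-01-31
Year difference: 2040 - 1993 = 47
Has birthday (06-02) occurred by 01-31? No
Birthday not yet reached this year -> subtract 1
Age in full years: 46

46


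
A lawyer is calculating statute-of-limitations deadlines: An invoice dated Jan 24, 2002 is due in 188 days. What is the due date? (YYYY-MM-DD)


Start: 2002-01-24
Adding 188 days
Days remaining in January: 7
After January: 181 days still to add
February 2002: 28 days, 153 remaining
March 2002: 31 days, 122 remaining
April 2002: 30 days, 92 remaining
May 2002: 31 days, 61 remaining
Result: 2002-07-31

2002-07-31


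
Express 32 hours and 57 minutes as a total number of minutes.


Hours: 32
Extra minutes: 57
Minutes per hour: 60
Hours to minutes: 32 x 60 = 1920
Total: 1920 + 57 = 1977

1977


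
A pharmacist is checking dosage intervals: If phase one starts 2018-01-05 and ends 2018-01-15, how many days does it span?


Start date: 2018-01-05
End date: 2018-01-15
Jan 2018: +10 days
Total: 10 days

10


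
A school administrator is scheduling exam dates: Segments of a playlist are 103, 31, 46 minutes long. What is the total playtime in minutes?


Durations: 103, 31, 46
Running sum: 103
+ 31 = 134
+ 46 = 180
Total duration: 180 minutes
That is 3 hours and 0 minutes

180


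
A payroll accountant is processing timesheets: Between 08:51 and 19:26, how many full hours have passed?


Start: 08:51
End: 19:26
Hour difference: 19 - 8 = 11 hours
Minute difference: 26 - 51 = -25 minutes
Total minutes: 635
Complete hours: 635 / 60 = 10 (remainder 35)

10


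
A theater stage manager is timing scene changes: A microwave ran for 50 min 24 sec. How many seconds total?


Minutes: 50
Extra seconds: 24
Seconds per minute: 60
Minutes to seconds: 50 x 60 = 3000
Total: 3000 + 24 = 3024

3024


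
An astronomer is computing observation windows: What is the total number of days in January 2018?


Month: January
Year: 2018
January is a 31-day month
Total: 31 days

31


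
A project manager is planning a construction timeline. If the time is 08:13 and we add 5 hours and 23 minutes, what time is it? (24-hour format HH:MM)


Start time: 08:13
Adding: 5 hours 23 minutes
Minutes: 13 + 23 = 36
Hours: 8 + 5 + 0 = 13
Result: 13:36

13:36


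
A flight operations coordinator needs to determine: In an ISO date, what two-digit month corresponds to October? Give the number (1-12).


Calendar month order:
9. September
10. October <--
11. November
October is month number 10

10


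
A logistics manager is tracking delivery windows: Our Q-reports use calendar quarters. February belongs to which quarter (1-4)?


Month: February (month 2)
Q1: January-March (months 1-3)
Q2: April-June (months 4-6)
Q3: July-September (months 7-9)
Q4: October-December (months 10-12)
Month 2 falls in Q1

1


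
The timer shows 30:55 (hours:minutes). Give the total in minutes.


Hours: 30
Minutes: 55
Convert hours to minutes: 30 x 60 = 1800
Add remaining minutes: 1800 + 55 = 1855

1855


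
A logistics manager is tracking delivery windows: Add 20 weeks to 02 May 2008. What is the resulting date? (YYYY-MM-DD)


Start: 2008-05-02
Weeks to add: 20
Convert to days: 20 x 7 = 140 days
Add 140 days to 2008-05-02
Result: 2008-09-19

2008-09-19


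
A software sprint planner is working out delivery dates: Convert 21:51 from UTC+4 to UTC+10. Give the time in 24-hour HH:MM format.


Local time: 21:51 at UTC+4 (offset 4h)
Target zone: UTC+10 (offset 10h)
Difference: 10 - (4) = 6 hours
Calculation: 21 + (6) = 27
Wraparound: (27) mod 24 = 3
Result: 03:51

03:51


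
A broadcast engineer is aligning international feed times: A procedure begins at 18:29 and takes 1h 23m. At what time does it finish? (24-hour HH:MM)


Start time: 18:29
Adding: 1 hours 23 minutes
Minutes: 29 + 23 = 52
Hours: 18 + 1 + 0 = 19
Result: 19:52

19:52


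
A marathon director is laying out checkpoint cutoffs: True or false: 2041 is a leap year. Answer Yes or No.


Year: 2041
Divisible by 4? 2041 / 4 = 510.25 -> No
Not divisible by 4, so NOT a leap year

No


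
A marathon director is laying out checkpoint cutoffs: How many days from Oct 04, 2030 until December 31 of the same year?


Start: October 04, 2030
End: December 31, 2030
Days left in October: 27
November: 30
December: 31
Sum of remaining months: 61
Total: 27 + 61 = 88

88


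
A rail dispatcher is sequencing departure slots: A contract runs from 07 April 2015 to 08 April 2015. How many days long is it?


Start date: 2015-04-07
End date: 2015-04-08
Apr 2015: +1 days
Total: 1 days

1


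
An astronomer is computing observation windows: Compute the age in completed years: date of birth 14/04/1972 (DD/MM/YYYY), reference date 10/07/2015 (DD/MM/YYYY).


Birth: 1972-04-14
Reference: 2015-07-10
Year difference: 2015 - 1972 = 43
Has birthday (04-14) occurred by 07-10? Yes
Age in full years: 43

43


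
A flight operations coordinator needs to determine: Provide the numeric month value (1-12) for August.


Calendar month order:
7. July
8. August <--
9. September
August is month number 8

8


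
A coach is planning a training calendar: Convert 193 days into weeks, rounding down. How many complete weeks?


Total days: 193
Days per week: 7
Division: 193 / 7 = 27 remainder 4
Complete weeks: 27
Remaining days: 4

27


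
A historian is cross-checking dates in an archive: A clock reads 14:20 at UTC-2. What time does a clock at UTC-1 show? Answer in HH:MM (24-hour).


Local time: 14:20 at UTC-2 (offset -2h)
Target zone: UTC-1 (offset -1h)
Difference: -1 - (-2) = 1 hours
Calculation: 14 + (1) = 15
Result: 15:20

15:20


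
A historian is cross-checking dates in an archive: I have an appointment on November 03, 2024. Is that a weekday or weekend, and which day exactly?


Date: 2024-11-03
January 1, 2024 is a Monday
Day of year: 308
Offset from Jan 1: 307 days
307 mod 7 = 6
Result: Sunday

Sunday


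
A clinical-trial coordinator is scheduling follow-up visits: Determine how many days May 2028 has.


Month: May
Year: 2028
May is a 31-day month
Total: 31 days

31


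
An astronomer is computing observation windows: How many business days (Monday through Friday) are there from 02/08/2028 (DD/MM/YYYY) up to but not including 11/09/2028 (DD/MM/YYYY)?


Start: 2028-08-02 (Wednesday)
End (exclusive): 2028-09-11 (Monday)
Total calendar days: 40
Full weeks: 40 // 7 = 5 -> 25 weekdays
Remaining 5 days starting on Wednesday:
  Wed(w), Thu(w), Fri(w), Sat(-), Sun(-) -> 3 weekdays
Total business days: 25 + 3 = 28

28


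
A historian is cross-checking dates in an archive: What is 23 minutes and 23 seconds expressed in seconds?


Minutes: 23
Extra seconds: 23
Seconds per minute: 60
Minutes to seconds: 23 x 60 = 1380
Total: 1380 + 23 = 1403

1403


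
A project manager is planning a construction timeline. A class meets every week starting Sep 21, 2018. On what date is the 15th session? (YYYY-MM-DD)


First occurrence: 2018-09-21 (occurrence 1)
Each occurrence is 7 days after the previous.
Occurrence 15 is 14 weeks after the first.
14 weeks = 98 days
2018-09-21 + 98 days = 2018-12-28

2018-12-28


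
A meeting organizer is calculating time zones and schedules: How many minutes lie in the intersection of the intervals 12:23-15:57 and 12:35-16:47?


Interval A: [743, 957] minutes from midnight
Interval B: [755, 1007] minutes from midnight
Overlap start = max(743, 755) = 755
Overlap end = min(957, 1007) = 957
Overlap = 957 - 755 = 202 minutes

202


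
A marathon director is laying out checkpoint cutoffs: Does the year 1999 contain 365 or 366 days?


Year: 1999
Check leap year rules:
Divisible by 4? No
1999 is not a leap year
Days: 365

365


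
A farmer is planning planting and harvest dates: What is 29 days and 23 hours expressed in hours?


Days: 29
Extra hours: 23
Hours per day: 24
Days to hours: 29 x 24 = 696
Total: 696 + 23 = 719

719


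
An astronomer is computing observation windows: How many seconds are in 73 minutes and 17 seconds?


Minutes: 73
Seconds: 17
Convert minutes to seconds: 73 x 60 = 4380
Add remaining seconds: 4380 + 17 = 4397

4397


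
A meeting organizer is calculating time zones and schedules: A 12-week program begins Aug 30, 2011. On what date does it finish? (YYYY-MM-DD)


Start: 2011-08-30
Weeks to add: 12
Convert to days: 12 x 7 = 84 days
Add 84 days to 2011-08-30
Result: 2011-11-22

2011-11-22


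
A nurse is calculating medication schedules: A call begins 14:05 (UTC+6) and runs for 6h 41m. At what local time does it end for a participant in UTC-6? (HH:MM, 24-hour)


Start: 14:05 in UTC+6
Step 1 - add duration:
  minutes: 5 + 41 = 46
  hours: 14 + 6 + 0 = 20
  end in UTC+6: 20:46
Step 2 - convert UTC+6 -> UTC-6:
  offset difference: -6 - (6) = -12 hours
  20 + (-12) = 8 -> mod 24 = 8
Result: 08:46 in UTC-6

08:46


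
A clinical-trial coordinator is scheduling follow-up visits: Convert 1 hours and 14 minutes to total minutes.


Hours: 1
Extra minutes: 14
Minutes per hour: 60
Hours to minutes: 1 x 60 = 60
Total: 60 + 14 = 74

74


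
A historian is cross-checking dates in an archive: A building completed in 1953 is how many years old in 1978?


Birth year: 1953
Current year: 1978
Age = current year - birth year
Age = 1978 - 1953 = 25

25


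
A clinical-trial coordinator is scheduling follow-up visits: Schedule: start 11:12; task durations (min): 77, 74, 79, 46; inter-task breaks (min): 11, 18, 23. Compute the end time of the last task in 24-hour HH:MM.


Start: 11:12 = 672 min from midnight
  after task 1 (77 min): 12:29
  after break (11 min): 12:40
  after task 2 (74 min): 13:54
  after break (18 min): 14:12
  after task 3 (79 min): 15:31
  after break (23 min): 15:54
  after task 4 (46 min): 16:40
Total elapsed: 328 minutes
End time: 16:40

16:40


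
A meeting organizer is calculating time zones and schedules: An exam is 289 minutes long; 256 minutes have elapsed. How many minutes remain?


Total budget: 289 minutes
Time used: 256 minutes
Remaining: 289 - 256 = 33 minutes
Percent used: 88.6%
Percent remaining: 11.4%

33


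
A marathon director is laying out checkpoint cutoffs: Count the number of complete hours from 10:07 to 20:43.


Start: 10:07
End: 20:43
Hour difference: 20 - 10 = 10 hours
Minute difference: 43 - 7 = 36 minutes
Total minutes: 636
Complete hours: 636 / 60 = 10 (remainder 36)

10


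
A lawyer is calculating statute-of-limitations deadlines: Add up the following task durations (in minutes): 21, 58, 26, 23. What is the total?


Durations: 21, 58, 26, 23
Running sum: 21
+ 58 = 79
+ 26 = 105
+ 23 = 128
Total duration: 128 minutes
That is 2 hours and 8 minutes

128


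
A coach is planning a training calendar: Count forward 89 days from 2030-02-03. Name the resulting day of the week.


Start: 2030-02-03 (Sunday)
Step 1 - find target date: add 89 days
  2030-02-03 + 89 days = 2030-05-03
Step 2 - day of week:
  89 mod 7 = 5
  Sunday + 5 days -> Friday
Result: Friday (2030-05-03)

Friday


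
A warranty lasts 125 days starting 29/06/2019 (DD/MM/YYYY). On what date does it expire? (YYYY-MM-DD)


Start: 2019-06-29
Adding 125 days
Days remaining in June: 1
After June: 124 days still to add
July 2019: 31 days, 93 remaining
August 2019: 31 days, 62 remaining
September 2019: 30 days, 32 remaining
October 2019: 31 days, 1 remaining
Result: 2019-11-01

2019-11-01


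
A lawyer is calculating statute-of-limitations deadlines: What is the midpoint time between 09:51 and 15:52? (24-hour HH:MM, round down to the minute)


Start time: 09:51 = 591 minutes from midnight
End time: 15:52 = 952 minutes from midnight
Sum: 591 + 952 = 1543
Midpoint: 1543 / 2 = 771 minutes
Convert: 771 / 60 = 12 hours, 51 minutes
Result: 12:51

12:51


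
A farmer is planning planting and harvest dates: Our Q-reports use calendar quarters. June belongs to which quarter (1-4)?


Month: June (month 6)
Q1: January-March (months 1-3)
Q2: April-June (months 4-6)
Q3: July-September (months 7-9)
Q4: October-December (months 10-12)
Month 6 falls in Q2

2


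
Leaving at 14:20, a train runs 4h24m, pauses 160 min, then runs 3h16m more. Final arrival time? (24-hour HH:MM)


Depart: 14:20
Leg 1: +264 min -> 18:44
Layover: +160 min -> 21:24
Leg 2: +196 min -> 00:40
Total travel: 620 minutes = 10h 20m
Arrival: 00:40

00:40


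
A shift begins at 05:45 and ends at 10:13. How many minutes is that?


Start time: 05:45 = 345 minutes from midnight
End time: 10:13 = 613 minutes from midnight
Difference: 613 - 345 = 268 minutes
That is 4 hours and 28 minutes

268


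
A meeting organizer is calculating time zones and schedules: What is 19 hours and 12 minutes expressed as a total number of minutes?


Hours: 19
Minutes: 12
Convert hours to minutes: 19 x 60 = 1140
Add remaining minutes: 1140 + 12 = 1152

1152


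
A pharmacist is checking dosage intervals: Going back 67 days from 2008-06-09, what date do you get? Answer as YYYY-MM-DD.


Start: 2008-06-09
Subtracting 67 days
Days already passed in June: 9
After going back through June: 58 more days to subtract
May 2008: 31 days, 27 remaining
April 2008 has 30 days, need 27
Result: 2008-04-03

2008-04-03


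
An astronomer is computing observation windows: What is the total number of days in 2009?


Year: 2009
Check leap year rules:
Divisible by 4? No
2009 is not a leap year
Days: 365

365


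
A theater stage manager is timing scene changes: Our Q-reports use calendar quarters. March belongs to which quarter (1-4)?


Month: March (month 3)
Q1: January-March (months 1-3)
Q2: April-June (months 4-6)
Q3: July-September (months 7-9)
Q4: October-December (months 10-12)
Month 3 falls in Q1

1


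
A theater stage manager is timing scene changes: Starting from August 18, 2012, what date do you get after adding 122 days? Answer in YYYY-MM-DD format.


Start: 2012-08-18
Adding 122 days
Days remaining in August: 13
After August: 109 days still to add
September 2012: 30 days, 79 remaining
October 2012: 31 days, 48 remaining
November 2012: 30 days, 18 remaining
December 2012 has 31 days, need 18
Result: 2012-12-18

2012-12-18


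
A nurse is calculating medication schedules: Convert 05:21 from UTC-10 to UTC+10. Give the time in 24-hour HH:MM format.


Local time: 05:21 at UTC-10 (offset -10h)
Target zone: UTC+10 (offset 10h)
Difference: 10 - (-10) = 20 hours
Calculation: 5 + (20) = 25
Wraparound: (25) mod 24 = 1
Result: 01:21

01:21


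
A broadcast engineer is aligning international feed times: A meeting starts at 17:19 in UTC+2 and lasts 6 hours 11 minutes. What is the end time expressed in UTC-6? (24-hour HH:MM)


Start: 17:19 in UTC+2
Step 1 - add duration:
  minutes: 19 + 11 = 30
  hours: 17 + 6 + 0 = 23
  end in UTC+2: 23:30
Step 2 - convert UTC+2 -> UTC-6:
  offset difference: -6 - (2) = -8 hours
  23 + (-8) = 15 -> mod 24 = 15
Result: 15:30 in UTC-6

15:30


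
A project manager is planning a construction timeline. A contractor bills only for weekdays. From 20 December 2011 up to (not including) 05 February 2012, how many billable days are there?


Start: 2011-12-20 (Tuesday)
End (exclusive): 2012-02-05 (Sunday)
Total calendar days: 47
Full weeks: 47 // 7 = 6 -> 30 weekdays
Remaining 5 days starting on Tuesday:
  Tue(w), Wed(w), Thu(w), Fri(w), Sat(-) -> 4 weekdays
Total business days: 30 + 4 = 34

34


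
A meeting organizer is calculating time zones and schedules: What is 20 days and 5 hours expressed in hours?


Days: 20
Extra hours: 5
Hours per day: 24
Days to hours: 20 x 24 = 480
Total: 480 + 5 = 485

485


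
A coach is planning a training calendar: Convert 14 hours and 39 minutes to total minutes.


Hours: 14
Extra minutes: 39
Minutes per hour: 60
Hours to minutes: 14 x 60 = 840
Total: 840 + 39 = 879

879


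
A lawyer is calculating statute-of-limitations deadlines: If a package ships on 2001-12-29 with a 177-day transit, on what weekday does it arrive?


Start: 2001-12-29 (Saturday)
Step 1 - find target date: add 177 days
  2001-12-29 + 177 days = 2002-06-24
Step 2 - day of week:
  177 mod 7 = 2
  Saturday + 2 days -> Monday
Result: Monday (2002-06-24)

Monday


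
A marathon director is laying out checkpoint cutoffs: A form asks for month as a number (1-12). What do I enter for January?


Calendar month order:
1. January <--
2. February
January is month number 1

1


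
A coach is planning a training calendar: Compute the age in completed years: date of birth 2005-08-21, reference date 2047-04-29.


Birth: 2005-08-21
Reference: 2047-04-29
Year difference: 2047 - 2005 = 42
Has birthday (08-21) occurred by 04-29? No
Birthday not yet reached this year -> subtract 1
Age in full years: 41

41


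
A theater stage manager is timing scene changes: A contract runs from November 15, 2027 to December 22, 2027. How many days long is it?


Start date: 2027-11-15
End date: 2027-12-22
Nov 2027: +16 days
Dec 2027: +21 days
Total: 37 days

37


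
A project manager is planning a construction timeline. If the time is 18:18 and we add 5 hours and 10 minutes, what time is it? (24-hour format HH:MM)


Start time: 18:18
Adding: 5 hours 10 minutes
Minutes: 18 + 10 = 28
Hours: 18 + 5 + 0 = 23
Result: 23:28

23:28


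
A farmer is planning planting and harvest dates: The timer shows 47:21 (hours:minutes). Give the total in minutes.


Hours: 47
Minutes: 21
Convert hours to minutes: 47 x 60 = 2820
Add remaining minutes: 2820 + 21 = 2841

2841


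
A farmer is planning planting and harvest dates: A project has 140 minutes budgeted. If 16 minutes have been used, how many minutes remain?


Total budget: 140 minutes
Time used: 16 minutes
Remaining: 140 - 16 = 124 minutes
Percent used: 11.4%
Percent remaining: 88.6%

124


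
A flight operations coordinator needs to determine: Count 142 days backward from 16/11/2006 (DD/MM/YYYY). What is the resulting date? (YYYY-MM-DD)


Start: 2006-11-16
Subtracting 142 days
Days already passed in November: 16
After going back through November: 126 more days to subtract
October 2006: 31 days, 95 remaining
September 2006: 30 days, 65 remaining
August 2006: 31 days, 34 remaining
July 2006: 31 days, 3 remaining
Result: 2006-06-27

2006-06-27


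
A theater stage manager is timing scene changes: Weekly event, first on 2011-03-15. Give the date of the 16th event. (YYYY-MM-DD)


First occurrence: 2011-03-15 (occurrence 1)
Each occurrence is 7 days after the previous.
Occurrence 16 is 15 weeks after the first.
15 weeks = 105 days
2011-03-15 + 105 days = 2011-06-28

2011-06-28


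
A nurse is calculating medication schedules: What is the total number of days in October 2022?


Month: October
Year: 2022
October is a 31-day month
Total: 31 days

31


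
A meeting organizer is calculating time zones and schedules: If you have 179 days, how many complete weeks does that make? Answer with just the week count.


Total days: 179
Days per week: 7
Division: 179 / 7 = 25 remainder 4
Complete weeks: 25
Remaining days: 4

25


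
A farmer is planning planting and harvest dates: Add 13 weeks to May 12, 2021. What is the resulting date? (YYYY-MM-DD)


Start: 2021-05-12
Weeks to add: 13
Convert to days: 13 x 7 = 91 days
Add 91 days to 2021-05-12
Result: 2021-08-11

2021-08-11


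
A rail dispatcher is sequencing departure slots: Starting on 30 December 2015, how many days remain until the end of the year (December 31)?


Start: December 30, 2015
End: December 31, 2015
Days left in December: 1
Total: 1 days

1


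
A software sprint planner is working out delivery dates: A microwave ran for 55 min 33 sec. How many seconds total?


Minutes: 55
Extra seconds: 33
Seconds per minute: 60
Minutes to seconds: 55 x 60 = 3300
Total: 3300 + 33 = 3333

3333


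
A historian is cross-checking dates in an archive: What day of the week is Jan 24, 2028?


Date: 2028-01-24
January 1, 2028 is a Saturday
Day of year: 24
Offset from Jan 1: 23 days
23 mod 7 = 2
Result: Monday

Monday


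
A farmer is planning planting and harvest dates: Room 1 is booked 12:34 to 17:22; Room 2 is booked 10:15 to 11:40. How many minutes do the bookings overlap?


Interval A: [754, 1042] minutes from midnight
Interval B: [615, 700] minutes from midnight
Overlap start = max(754, 615) = 754
Overlap end = min(1042, 700) = 700
End <= start, so the intervals do not overlap: 0 minutes

0


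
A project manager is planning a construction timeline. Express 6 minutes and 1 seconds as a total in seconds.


Minutes: 6
Seconds: 1
Convert minutes to seconds: 6 x 60 = 360
Add remaining seconds: 360 + 1 = 361

361


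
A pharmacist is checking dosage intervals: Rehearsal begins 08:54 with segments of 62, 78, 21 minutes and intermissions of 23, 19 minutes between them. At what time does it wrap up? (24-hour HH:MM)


Start: 08:54 = 534 min from midnight
  after task 1 (62 min): 09:56
  after break (23 min): 10:19
  after task 2 (78 min): 11:37
  after break (19 min): 11:56
  after task 3 (21 min): 12:17
Total elapsed: 203 minutes
End time: 12:17

12:17


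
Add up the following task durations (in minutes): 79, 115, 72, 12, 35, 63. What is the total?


Durations: 79, 115, 72, 12, 35, 63
Running sum: 79
+ 115 = 194
+ 72 = 266
+ 12 = 278
+ 35 = 313
+ 63 = 376
Total duration: 376 minutes
That is 6 hours and 16 minutes

376


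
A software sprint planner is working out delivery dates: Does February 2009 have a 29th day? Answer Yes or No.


Year: 2009
Divisible by 4? 2009 / 4 = 502.25 -> No
Not divisible by 4, so NOT a leap year

No


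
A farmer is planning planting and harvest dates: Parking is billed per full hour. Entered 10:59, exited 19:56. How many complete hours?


Start: 10:59
End: 19:56
Hour difference: 19 - 10 = 9 hours
Minute difference: 56 - 59 = -3 minutes
Total minutes: 537
Complete hours: 537 / 60 = 8 (remainder 57)

8


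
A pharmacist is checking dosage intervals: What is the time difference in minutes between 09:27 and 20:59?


Start time: 09:27 = 567 minutes from midnight
End time: 20:59 = 1259 minutes from midnight
Difference: 1259 - 567 = 692 minutes
That is 11 hours and 32 minutes

692


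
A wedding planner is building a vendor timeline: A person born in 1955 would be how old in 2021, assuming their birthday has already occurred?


Birth year: 1955
Current year: 2021
Age = current year - birth year
Age = 2021 - 1955 = 66

66


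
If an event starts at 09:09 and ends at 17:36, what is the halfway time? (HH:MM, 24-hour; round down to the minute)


Start time: 09:09 = 549 minutes from midnight
End time: 17:36 = 1056 minutes from midnight
Sum: 549 + 1056 = 1605
Midpoint: 1605 / 2 = 802 minutes
Convert: 802 / 60 = 13 hours, 22 minutes
Result: 13:22

13:22


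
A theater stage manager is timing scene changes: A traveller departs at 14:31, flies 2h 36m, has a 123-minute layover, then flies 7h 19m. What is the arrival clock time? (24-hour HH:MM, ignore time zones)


Depart: 14:31
Leg 1: +156 min -> 17:07
Layover: +123 min -> 19:10
Leg 2: +439 min -> 02:29
Total travel: 718 minutes = 11h 58m
Arrival: 02:29

02:29


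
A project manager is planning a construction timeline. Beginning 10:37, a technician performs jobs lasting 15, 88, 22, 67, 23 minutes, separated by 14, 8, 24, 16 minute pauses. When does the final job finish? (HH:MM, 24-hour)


Start: 10:37 = 637 min from midnight
  after task 1 (15 min): 10:52
  after break (14 min): 11:06
  after task 2 (88 min): 12:34
  after break (8 min): 12:42
  after task 3 (22 min): 13:04
  after break (24 min): 13:28
  after task 4 (67 min): 14:35
  after break (16 min): 14:51
  after task 5 (23 min): 15:14
Total elapsed: 277 minutes
End time: 15:14

15:14


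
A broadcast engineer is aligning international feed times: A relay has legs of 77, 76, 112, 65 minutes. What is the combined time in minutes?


Durations: 77, 76, 112, 65
Running sum: 77
+ 76 = 153
+ 112 = 265
+ 65 = 330
Total duration: 330 minutes
That is 5 hours and 30 minutes

330


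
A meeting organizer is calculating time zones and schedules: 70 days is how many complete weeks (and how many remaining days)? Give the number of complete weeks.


Total days: 70
Days per week: 7
Division: 70 / 7 = 10 remainder 0
Complete weeks: 10
Remaining days: 0

10


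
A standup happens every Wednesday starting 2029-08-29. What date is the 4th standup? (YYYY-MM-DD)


First occurrence: 2029-08-29 (occurrence 1)
Each occurrence is 7 days after the previous.
Occurrence 4 is 3 weeks after the first.
3 weeks = 21 days
2029-08-29 + 21 days = 2029-09-19

2029-09-19


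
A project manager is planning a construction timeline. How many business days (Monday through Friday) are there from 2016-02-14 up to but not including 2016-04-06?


Start: 2016-02-14 (Sunday)
End (exclusive): 2016-04-06 (Wednesday)
Total calendar days: 52
Full weeks: 52 // 7 = 7 -> 35 weekdays
Remaining 3 days starting on Sunday:
  Sun(-), Mon(w), Tue(w) -> 2 weekdays
Total business days: 35 + 2 = 37

37


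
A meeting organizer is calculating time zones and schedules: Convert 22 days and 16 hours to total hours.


Days: 22
Extra hours: 16
Hours per day: 24
Days to hours: 22 x 24 = 528
Total: 528 + 16 = 544

544


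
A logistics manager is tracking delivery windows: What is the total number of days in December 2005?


Month: December
Year: 2005
December is a 31-day month
Total: 31 days

31


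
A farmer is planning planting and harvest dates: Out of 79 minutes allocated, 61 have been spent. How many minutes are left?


Total budget: 79 minutes
Time used: 61 minutes
Remaining: 79 - 61 = 18 minutes
Percent used: 77.2%
Percent remaining: 22.8%

18


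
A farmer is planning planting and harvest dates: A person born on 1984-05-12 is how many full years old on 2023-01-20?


Birth: 1984-05-12
Reference: 2023-01-20
Year difference: 2023 - 1984 = 39
Has birthday (05-12) occurred by 01-20? No
Birthday not yet reached this year -> subtract 1
Age in full years: 38

38


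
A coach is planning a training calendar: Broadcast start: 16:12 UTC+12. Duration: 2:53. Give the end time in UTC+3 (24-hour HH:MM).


Start: 16:12 in UTC+12
Step 1 - add duration:
  minutes: 12 + 53 = 65 (carry 1h)
  hours: 16 + 2 + 1 = 19
  end in UTC+12: 19:05
Step 2 - convert UTC+12 -> UTC+3:
  offset difference: 3 - (12) = -9 hours
  19 + (-9) = 10 -> mod 24 = 10
Result: 10:05 in UTC+3

10:05


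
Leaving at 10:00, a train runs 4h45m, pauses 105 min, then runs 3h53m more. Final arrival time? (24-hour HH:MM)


Depart: 10:00
Leg 1: +285 min -> 14:45
Layover: +105 min -> 16:30
Leg 2: +233 min -> 20:23
Total travel: 623 minutes = 10h 23m
Arrival: 20:23

20:23


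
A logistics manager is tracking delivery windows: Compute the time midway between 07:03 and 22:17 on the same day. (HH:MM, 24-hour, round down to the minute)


Start time: 07:03 = 423 minutes from midnight
End time: 22:17 = 1337 minutes from midnight
Sum: 423 + 1337 = 1760
Midpoint: 1760 / 2 = 880 minutes
Convert: 880 / 60 = 14 hours, 40 minutes
Result: 14:40

14:40


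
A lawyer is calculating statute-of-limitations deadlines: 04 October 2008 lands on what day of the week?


Date: 2008-10-04
January 1, 2008 is a Tuesday
Day of year: 278
Offset from Jan 1: 277 days
277 mod 7 = 4
Result: Saturday

Saturday


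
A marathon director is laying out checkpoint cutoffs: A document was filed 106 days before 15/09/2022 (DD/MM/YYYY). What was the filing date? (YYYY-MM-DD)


Start: 2022-09-15
Subtracting 106 days
Days already passed in September: 15
After going back through September: 91 more days to subtract
August 2022: 31 days, 60 remaining
July 2022: 31 days, 29 remaining
June 2022 has 30 days, need 29
Result: 2022-06-01

2022-06-01


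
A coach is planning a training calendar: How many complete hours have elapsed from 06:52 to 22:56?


Start: 06:52
End: 22:56
Hour difference: 22 - 6 = 16 hours
Minute difference: 56 - 52 = 4 minutes
Total minutes: 964
Complete hours: 964 / 60 = 16 (remainder 4)

16


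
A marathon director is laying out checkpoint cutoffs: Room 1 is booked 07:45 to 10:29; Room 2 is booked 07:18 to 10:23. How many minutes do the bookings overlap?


Interval A: [465, 629] minutes from midnight
Interval B: [438, 623] minutes from midnight
Overlap start = max(465, 438) = 465
Overlap end = min(629, 623) = 623
Overlap = 623 - 465 = 158 minutes

158


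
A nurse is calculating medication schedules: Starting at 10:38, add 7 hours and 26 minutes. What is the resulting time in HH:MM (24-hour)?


Start time: 10:38
Adding: 7 hours 26 minutes
Minutes: 38 + 26 = 64
Minute overflow: 64 >= 60, so carry 1 hour, minutes = 4
Hours: 10 + 7 + 1 = 18
Result: 18:04

18:04


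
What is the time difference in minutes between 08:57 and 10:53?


Start time: 08:57 = 537 minutes from midnight
End time: 10:53 = 653 minutes from midnight
Difference: 653 - 537 = 116 minutes
That is 1 hours and 56 minutes

116


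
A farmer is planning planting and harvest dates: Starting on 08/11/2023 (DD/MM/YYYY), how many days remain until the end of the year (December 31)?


Start: November 08, 2023
End: December 31, 2023
Days left in November: 22
December: 31
Sum of remaining months: 31
Total: 22 + 31 = 53

53


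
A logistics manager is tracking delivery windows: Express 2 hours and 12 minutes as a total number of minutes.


Hours: 2
Extra minutes: 12
Minutes per hour: 60
Hours to minutes: 2 x 60 = 120
Total: 120 + 12 = 132

132


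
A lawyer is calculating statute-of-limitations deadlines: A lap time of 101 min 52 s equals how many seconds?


Minutes: 101
Seconds: 52
Convert minutes to seconds: 101 x 60 = 6060
Add remaining seconds: 6060 + 52 = 6112

6112


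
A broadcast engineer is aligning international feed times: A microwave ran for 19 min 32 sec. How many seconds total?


Minutes: 19
Extra seconds: 32
Seconds per minute: 60
Minutes to seconds: 19 x 60 = 1140
Total: 1140 + 32 = 1172

1172


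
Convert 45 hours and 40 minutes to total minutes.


Hours: 45
Minutes: 40
Convert hours to minutes: 45 x 60 = 2700
Add remaining minutes: 2700 + 40 = 2740

2740


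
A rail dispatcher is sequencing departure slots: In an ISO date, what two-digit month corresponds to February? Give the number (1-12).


Calendar month order:
1. January
2. February <--
3. March
February is month number 2

2


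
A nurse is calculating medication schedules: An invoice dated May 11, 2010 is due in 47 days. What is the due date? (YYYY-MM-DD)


Start: 2010-05-11
Adding 47 days
Days remaining in May: 20
After May: 27 days still to add
June 2010 has 30 days, need 27
Result: 2010-06-27

2010-06-27


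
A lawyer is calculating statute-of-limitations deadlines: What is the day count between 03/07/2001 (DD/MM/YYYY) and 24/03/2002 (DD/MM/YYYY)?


Start date: 2001-07-03
End date: 2002-03-24
Jul 2001: +29 days
Aug 2001: +31 days
Sep 2001: +30 days
... (6 more months)
Total: 264 days

264


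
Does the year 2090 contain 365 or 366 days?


Year: 2090
Check leap year rules:
Divisible by 4? No
2090 is not a leap year
Days: 365

365


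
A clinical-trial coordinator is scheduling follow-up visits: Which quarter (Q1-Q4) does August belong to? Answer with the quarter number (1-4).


Month: August (month 8)
Q1: January-March (months 1-3)
Q2: April-June (months 4-6)
Q3: July-September (months 7-9)
Q4: October-December (months 10-12)
Month 8 falls in Q3

3


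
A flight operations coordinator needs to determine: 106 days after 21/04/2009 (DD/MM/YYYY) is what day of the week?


Start: 2009-04-21 (Tuesday)
Step 1 - find target date: add 106 days
  2009-04-21 + 106 days = 2009-08-05
Step 2 - day of week:
  106 mod 7 = 1
  Tuesday + 1 days -> Wednesday
Result: Wednesday (2009-08-05)

Wednesday


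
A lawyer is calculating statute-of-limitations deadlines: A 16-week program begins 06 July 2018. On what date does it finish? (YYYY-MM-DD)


Start: 2018-07-06
Weeks to add: 16
Convert to days: 16 x 7 = 112 days
Add 112 days to 2018-07-06
Result: 2018-10-26

2018-10-26


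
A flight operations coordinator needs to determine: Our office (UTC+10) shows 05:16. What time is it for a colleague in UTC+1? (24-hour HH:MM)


Local time: 05:16 at UTC+10 (offset 10h)
Target zone: UTC+1 (offset 1h)
Difference: 1 - (10) = -9 hours
Calculation: 5 + (-9) = -4
Wraparound: (-4) mod 24 = 20
Result: 20:16

20:16


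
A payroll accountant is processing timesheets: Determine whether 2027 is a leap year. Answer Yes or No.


Year: 2027
Divisible by 4? 2027 / 4 = 506.75 -> No
Not divisible by 4, so NOT a leap year

No


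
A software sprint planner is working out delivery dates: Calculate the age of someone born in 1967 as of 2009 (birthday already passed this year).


Birth year: 1967
Current year: 2009
Age = current year - birth year
Age = 2009 - 1967 = 42

42


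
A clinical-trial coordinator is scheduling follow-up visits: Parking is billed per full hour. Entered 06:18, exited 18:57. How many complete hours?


Start: 06:18
End: 18:57
Hour difference: 18 - 6 = 12 hours
Minute difference: 57 - 18 = 39 minutes
Total minutes: 759
Complete hours: 759 / 60 = 12 (remainder 39)

12


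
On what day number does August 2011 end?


Month: August
Year: 2011
August is a 31-day month
Total: 31 days

31


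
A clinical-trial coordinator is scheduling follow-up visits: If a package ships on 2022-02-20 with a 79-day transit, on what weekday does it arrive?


Start: 2022-02-20 (Sunday)
Step 1 - find target date: add 79 days
  2022-02-20 + 79 days = 2022-05-10
Step 2 - day of week:
  79 mod 7 = 2
  Sunday + 2 days -> Tuesday
Result: Tuesday (2022-05-10)

Tuesday


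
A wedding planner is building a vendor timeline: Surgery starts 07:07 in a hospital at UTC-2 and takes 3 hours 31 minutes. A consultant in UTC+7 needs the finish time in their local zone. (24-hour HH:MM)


Start: 07:07 in UTC-2
Step 1 - add duration:
  minutes: 7 + 31 = 38
  hours: 7 + 3 + 0 = 10
  end in UTC-2: 10:38
Step 2 - convert UTC-2 -> UTC+7:
  offset difference: 7 - (-2) = 9 hours
  10 + (9) = 19 -> mod 24 = 19
Result: 19:38 in UTC+7

19:38


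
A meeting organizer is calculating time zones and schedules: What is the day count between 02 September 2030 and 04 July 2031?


Start date: 2030-09-02
End date: 2031-07-04
Sep 2030: +29 days
Oct 2030: +31 days
Nov 2030: +30 days
... (8 more months)
Total: 305 days

305


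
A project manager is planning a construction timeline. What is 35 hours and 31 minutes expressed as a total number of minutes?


Hours: 35
Minutes: 31
Convert hours to minutes: 35 x 60 = 2100
Add remaining minutes: 2100 + 31 = 2131

2131


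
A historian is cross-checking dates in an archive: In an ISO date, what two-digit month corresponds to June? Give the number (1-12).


Calendar month order:
5. May
6. June <--
7. July
June is month number 6

6


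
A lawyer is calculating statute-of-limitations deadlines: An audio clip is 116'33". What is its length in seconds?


Minutes: 116
Seconds: 33
Convert minutes to seconds: 116 x 60 = 6960
Add remaining seconds: 6960 + 33 = 6993

6993


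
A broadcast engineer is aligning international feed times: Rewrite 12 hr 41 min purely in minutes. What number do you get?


Hours: 12
Extra minutes: 41
Minutes per hour: 60
Hours to minutes: 12 x 60 = 720
Total: 720 + 41 = 761

761


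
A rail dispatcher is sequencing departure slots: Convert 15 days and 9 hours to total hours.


Days: 15
Extra hours: 9
Hours per day: 24
Days to hours: 15 x 24 = 360
Total: 360 + 9 = 369

369


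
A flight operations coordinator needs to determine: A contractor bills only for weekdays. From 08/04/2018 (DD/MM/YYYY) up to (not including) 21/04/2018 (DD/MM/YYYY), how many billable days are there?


Start: 2018-04-08 (Sunday)
End (exclusive): 2018-04-21 (Saturday)
Total calendar days: 13
Full weeks: 13 // 7 = 1 -> 5 weekdays
Remaining 6 days starting on Sunday:
  Sun(-), Mon(w), Tue(w), Wed(w), Thu(w), Fri(w) -> 5 weekdays
Total business days: 5 + 5 = 10

10
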